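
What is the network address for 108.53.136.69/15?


IP:   01101100.00110101.10001000.01000101
Mask: 11111111.11111110.00000000.00000000
AND operation:
Net:  01101100.00110100.00000000.00000000
Network: 108.52.0.0/15


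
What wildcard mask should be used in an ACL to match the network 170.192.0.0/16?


Subnet mask: 255.255.0.0
Wildcard = 255.255.255.255 - subnet mask
255 - 255 = 0
255 - 255 = 0
255 - 0 = 255
255 - 0 = 255
Wildcard: 0.0.255.255


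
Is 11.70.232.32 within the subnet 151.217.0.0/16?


Subnet network: 151.217.0.0
Test IP AND mask: 11.70.0.0
No, 11.70.232.32 is not in 151.217.0.0/16


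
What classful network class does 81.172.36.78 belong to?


First octet: 81
Binary: 01010001
0xxxxxxx -> Class A (1-126)
Class A, default mask 255.0.0.0 (/8)


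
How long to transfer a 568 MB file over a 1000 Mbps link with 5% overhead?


Effective throughput = 1000 * (1 - 5/100) = 950 Mbps
File size in Mb = 568 * 8 = 4544 Mb
Time = 4544 / 950
Time = 4.7832 seconds


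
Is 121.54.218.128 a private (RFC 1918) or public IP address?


RFC 1918 private ranges:
  10.0.0.0/8 (10.0.0.0 - 10.255.255.255)
  172.16.0.0/12 (172.16.0.0 - 172.31.255.255)
  192.168.0.0/16 (192.168.0.0 - 192.168.255.255)
Public (not in any RFC 1918 range)


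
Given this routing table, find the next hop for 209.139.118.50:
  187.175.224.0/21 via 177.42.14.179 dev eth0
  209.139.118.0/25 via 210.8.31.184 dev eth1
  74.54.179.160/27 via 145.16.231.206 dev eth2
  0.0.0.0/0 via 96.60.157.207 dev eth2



Longest prefix match for 209.139.118.50:
  /21 187.175.224.0: no
  /25 209.139.118.0: MATCH
  /27 74.54.179.160: no
  /0 0.0.0.0: MATCH
Selected: next-hop 210.8.31.184 via eth1 (matched /25)


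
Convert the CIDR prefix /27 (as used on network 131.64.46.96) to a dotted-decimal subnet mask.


/27 means 27 network bits, 5 host bits
Binary: 11111111111111111111111111100000
Mask: 255.255.255.224


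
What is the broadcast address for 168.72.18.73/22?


Network: 168.72.16.0/22
Host bits = 10
Set all host bits to 1:
Broadcast: 168.72.19.255


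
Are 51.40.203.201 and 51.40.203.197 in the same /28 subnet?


Mask: 255.255.255.240
51.40.203.201 AND mask = 51.40.203.192
51.40.203.197 AND mask = 51.40.203.192
Yes, same subnet (51.40.203.192)


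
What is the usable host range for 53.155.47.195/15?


Network: 53.154.0.0
Broadcast: 53.155.255.255
First usable = network + 1
Last usable = broadcast - 1
Range: 53.154.0.1 to 53.155.255.254


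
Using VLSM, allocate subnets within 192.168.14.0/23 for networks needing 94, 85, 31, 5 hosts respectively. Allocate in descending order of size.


94 hosts -> /25 (126 usable): 192.168.14.0/25
85 hosts -> /25 (126 usable): 192.168.14.128/25
31 hosts -> /26 (62 usable): 192.168.15.0/26
5 hosts -> /29 (6 usable): 192.168.15.64/29
Allocation: 192.168.14.0/25 (94 hosts, 126 usable); 192.168.14.128/25 (85 hosts, 126 usable); 192.168.15.0/26 (31 hosts, 62 usable); 192.168.15.64/29 (5 hosts, 6 usable)


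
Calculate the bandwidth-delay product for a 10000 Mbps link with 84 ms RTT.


BDP = bandwidth * RTT
= 10000 Mbps * 84 ms
= 10000 * 1e6 * 84 / 1000 bits
= 840000000 bits
= 105000000 bytes
= 102539.0625 KB
BDP = 840000000 bits (105000000 bytes)


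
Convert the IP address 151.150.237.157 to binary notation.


151 = 10010111
150 = 10010110
237 = 11101101
157 = 10011101
Binary: 10010111.10010110.11101101.10011101


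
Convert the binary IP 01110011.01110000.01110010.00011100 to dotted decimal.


01110011 = 115
01110000 = 112
01110010 = 114
00011100 = 28
IP: 115.112.114.28


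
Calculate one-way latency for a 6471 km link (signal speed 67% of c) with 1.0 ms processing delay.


Speed = 0.67 * 3e5 km/s = 201000 km/s
Propagation delay = 6471 / 201000 = 0.0322 s = 32.194 ms
Processing delay = 1.0 ms
Total one-way latency = 33.194 ms


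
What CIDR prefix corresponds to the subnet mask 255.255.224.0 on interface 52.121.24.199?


Binary: 11111111.11111111.11100000.00000000
Count leading 1s
Prefix: /19


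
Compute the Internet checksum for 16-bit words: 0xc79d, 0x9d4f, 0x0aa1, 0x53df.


Sum all words (with carry folding):
+ 0xc79d = 0xc79d
+ 0x9d4f = 0x64ed
+ 0x0aa1 = 0x6f8e
+ 0x53df = 0xc36d
One's complement: ~0xc36d
Checksum = 0x3c92


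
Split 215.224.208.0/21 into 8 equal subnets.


New prefix = 21 + 3 = 24
Each subnet has 256 addresses
  215.224.208.0/24
  215.224.209.0/24
  215.224.210.0/24
  215.224.211.0/24
  215.224.212.0/24
  215.224.213.0/24
  215.224.214.0/24
  215.224.215.0/24
Subnets: 215.224.208.0/24, 215.224.209.0/24, 215.224.210.0/24, 215.224.211.0/24, 215.224.212.0/24, 215.224.213.0/24, 215.224.214.0/24, 215.224.215.0/24


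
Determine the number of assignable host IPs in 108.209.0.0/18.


Host bits = 32 - 18 = 14
Total addresses = 2^14 = 16384
Usable = total - 2 (network and broadcast)
Usable hosts: 16382


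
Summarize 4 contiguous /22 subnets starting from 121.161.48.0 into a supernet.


Original prefix: /22
Number of subnets: 4 = 2^2
New prefix = 22 - 2 = 20
Supernet: 121.161.48.0/20


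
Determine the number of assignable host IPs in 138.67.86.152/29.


Host bits = 32 - 29 = 3
Total addresses = 2^3 = 8
Usable = total - 2 (network and broadcast)
Usable hosts: 6


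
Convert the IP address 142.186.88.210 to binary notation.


142 = 10001110
186 = 10111010
88 = 01011000
210 = 11010010
Binary: 10001110.10111010.01011000.11010010


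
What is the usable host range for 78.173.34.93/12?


Network: 78.160.0.0
Broadcast: 78.175.255.255
First usable = network + 1
Last usable = broadcast - 1
Range: 78.160.0.1 to 78.175.255.254


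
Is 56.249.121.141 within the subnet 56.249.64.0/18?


Subnet network: 56.249.64.0
Test IP AND mask: 56.249.64.0
Yes, 56.249.121.141 is in 56.249.64.0/18


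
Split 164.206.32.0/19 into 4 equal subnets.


New prefix = 19 + 2 = 21
Each subnet has 2048 addresses
  164.206.32.0/21
  164.206.40.0/21
  164.206.48.0/21
  164.206.56.0/21
Subnets: 164.206.32.0/21, 164.206.40.0/21, 164.206.48.0/21, 164.206.56.0/21


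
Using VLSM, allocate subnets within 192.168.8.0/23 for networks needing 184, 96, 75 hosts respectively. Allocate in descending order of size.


184 hosts -> /24 (254 usable): 192.168.8.0/24
96 hosts -> /25 (126 usable): 192.168.9.0/25
75 hosts -> /25 (126 usable): 192.168.9.128/25
Allocation: 192.168.8.0/24 (184 hosts, 254 usable); 192.168.9.0/25 (96 hosts, 126 usable); 192.168.9.128/25 (75 hosts, 126 usable)


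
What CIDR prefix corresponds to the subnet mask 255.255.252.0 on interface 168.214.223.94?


Binary: 11111111.11111111.11111100.00000000
Count leading 1s
Prefix: /22


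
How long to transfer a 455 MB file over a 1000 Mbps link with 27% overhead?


Effective throughput = 1000 * (1 - 27/100) = 730 Mbps
File size in Mb = 455 * 8 = 3640 Mb
Time = 3640 / 730
Time = 4.9863 seconds


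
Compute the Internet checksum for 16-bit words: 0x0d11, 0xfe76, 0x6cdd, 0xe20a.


Sum all words (with carry folding):
+ 0x0d11 = 0x0d11
+ 0xfe76 = 0x0b88
+ 0x6cdd = 0x7865
+ 0xe20a = 0x5a70
One's complement: ~0x5a70
Checksum = 0xa58f


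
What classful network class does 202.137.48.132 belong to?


First octet: 202
Binary: 11001010
110xxxxx -> Class C (192-223)
Class C, default mask 255.255.255.0 (/24)


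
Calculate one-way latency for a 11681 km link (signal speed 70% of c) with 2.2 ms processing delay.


Speed = 0.7 * 3e5 km/s = 210000 km/s
Propagation delay = 11681 / 210000 = 0.0556 s = 55.6238 ms
Processing delay = 2.2 ms
Total one-way latency = 57.8238 ms


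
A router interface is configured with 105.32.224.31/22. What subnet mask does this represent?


/22 means 22 network bits, 10 host bits
Binary: 11111111111111111111110000000000
Mask: 255.255.252.0


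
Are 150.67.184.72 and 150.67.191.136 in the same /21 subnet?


Mask: 255.255.248.0
150.67.184.72 AND mask = 150.67.184.0
150.67.191.136 AND mask = 150.67.184.0
Yes, same subnet (150.67.184.0)


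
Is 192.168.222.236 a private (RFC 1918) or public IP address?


RFC 1918 private ranges:
  10.0.0.0/8 (10.0.0.0 - 10.255.255.255)
  172.16.0.0/12 (172.16.0.0 - 172.31.255.255)
  192.168.0.0/16 (192.168.0.0 - 192.168.255.255)
Private (in 192.168.0.0/16)


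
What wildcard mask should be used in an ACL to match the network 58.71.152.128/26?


Subnet mask: 255.255.255.192
Wildcard = 255.255.255.255 - subnet mask
255 - 255 = 0
255 - 255 = 0
255 - 255 = 0
255 - 192 = 63
Wildcard: 0.0.0.63


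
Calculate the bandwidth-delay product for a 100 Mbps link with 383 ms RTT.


BDP = bandwidth * RTT
= 100 Mbps * 383 ms
= 100 * 1e6 * 383 / 1000 bits
= 38300000 bits
= 4787500 bytes
= 4675.293 KB
BDP = 38300000 bits (4787500 bytes)


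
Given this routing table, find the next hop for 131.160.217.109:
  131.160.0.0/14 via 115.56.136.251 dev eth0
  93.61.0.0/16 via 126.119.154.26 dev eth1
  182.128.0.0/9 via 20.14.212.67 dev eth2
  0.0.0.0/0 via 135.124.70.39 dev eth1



Longest prefix match for 131.160.217.109:
  /14 131.160.0.0: MATCH
  /16 93.61.0.0: no
  /9 182.128.0.0: no
  /0 0.0.0.0: MATCH
Selected: next-hop 115.56.136.251 via eth0 (matched /14)


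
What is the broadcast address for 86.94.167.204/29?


Network: 86.94.167.200/29
Host bits = 3
Set all host bits to 1:
Broadcast: 86.94.167.207


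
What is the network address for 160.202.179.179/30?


IP:   10100000.11001010.10110011.10110011
Mask: 11111111.11111111.11111111.11111100
AND operation:
Net:  10100000.11001010.10110011.10110000
Network: 160.202.179.176/30


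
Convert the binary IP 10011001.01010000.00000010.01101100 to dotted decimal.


10011001 = 153
01010000 = 80
00000010 = 2
01101100 = 108
IP: 153.80.2.108


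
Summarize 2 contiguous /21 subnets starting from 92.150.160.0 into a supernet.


Original prefix: /21
Number of subnets: 2 = 2^1
New prefix = 21 - 1 = 20
Supernet: 92.150.160.0/20


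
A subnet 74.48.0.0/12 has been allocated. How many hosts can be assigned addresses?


Host bits = 32 - 12 = 20
Total addresses = 2^20 = 1048576
Usable = total - 2 (network and broadcast)
Usable hosts: 1048574


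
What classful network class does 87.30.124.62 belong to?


First octet: 87
Binary: 01010111
0xxxxxxx -> Class A (1-126)
Class A, default mask 255.0.0.0 (/8)


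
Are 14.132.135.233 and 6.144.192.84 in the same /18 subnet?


Mask: 255.255.192.0
14.132.135.233 AND mask = 14.132.128.0
6.144.192.84 AND mask = 6.144.192.0
No, different subnets (14.132.128.0 vs 6.144.192.0)


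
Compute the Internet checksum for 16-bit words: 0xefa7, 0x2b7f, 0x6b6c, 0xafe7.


Sum all words (with carry folding):
+ 0xefa7 = 0xefa7
+ 0x2b7f = 0x1b27
+ 0x6b6c = 0x8693
+ 0xafe7 = 0x367b
One's complement: ~0x367b
Checksum = 0xc984


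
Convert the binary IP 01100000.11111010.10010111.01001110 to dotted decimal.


01100000 = 96
11111010 = 250
10010111 = 151
01001110 = 78
IP: 96.250.151.78


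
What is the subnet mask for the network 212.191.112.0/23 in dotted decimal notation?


/23 means 23 network bits, 9 host bits
Binary: 11111111111111111111111000000000
Mask: 255.255.254.0


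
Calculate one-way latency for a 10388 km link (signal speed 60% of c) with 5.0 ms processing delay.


Speed = 0.6 * 3e5 km/s = 180000 km/s
Propagation delay = 10388 / 180000 = 0.0577 s = 57.7111 ms
Processing delay = 5.0 ms
Total one-way latency = 62.7111 ms


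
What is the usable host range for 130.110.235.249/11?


Network: 130.96.0.0
Broadcast: 130.127.255.255
First usable = network + 1
Last usable = broadcast - 1
Range: 130.96.0.1 to 130.127.255.254


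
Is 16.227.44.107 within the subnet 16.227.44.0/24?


Subnet network: 16.227.44.0
Test IP AND mask: 16.227.44.0
Yes, 16.227.44.107 is in 16.227.44.0/24


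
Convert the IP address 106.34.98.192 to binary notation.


106 = 01101010
34 = 00100010
98 = 01100010
192 = 11000000
Binary: 01101010.00100010.01100010.11000000


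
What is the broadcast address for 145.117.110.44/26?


Network: 145.117.110.0/26
Host bits = 6
Set all host bits to 1:
Broadcast: 145.117.110.63


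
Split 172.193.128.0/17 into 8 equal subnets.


New prefix = 17 + 3 = 20
Each subnet has 4096 addresses
  172.193.128.0/20
  172.193.144.0/20
  172.193.160.0/20
  172.193.176.0/20
  172.193.192.0/20
  172.193.208.0/20
  172.193.224.0/20
  172.193.240.0/20
Subnets: 172.193.128.0/20, 172.193.144.0/20, 172.193.160.0/20, 172.193.176.0/20, 172.193.192.0/20, 172.193.208.0/20, 172.193.224.0/20, 172.193.240.0/20


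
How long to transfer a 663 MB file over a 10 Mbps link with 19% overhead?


Effective throughput = 10 * (1 - 19/100) = 8.1 Mbps
File size in Mb = 663 * 8 = 5304 Mb
Time = 5304 / 8.1
Time = 654.8148 seconds


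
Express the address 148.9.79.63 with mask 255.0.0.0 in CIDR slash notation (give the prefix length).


Binary: 11111111.00000000.00000000.00000000
Count leading 1s
Prefix: /8


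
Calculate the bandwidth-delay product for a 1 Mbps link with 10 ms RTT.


BDP = bandwidth * RTT
= 1 Mbps * 10 ms
= 1 * 1e6 * 10 / 1000 bits
= 10000 bits
= 1250 bytes
= 1.2207 KB
BDP = 10000 bits (1250 bytes)


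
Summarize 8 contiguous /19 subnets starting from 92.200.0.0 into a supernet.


Original prefix: /19
Number of subnets: 8 = 2^3
New prefix = 19 - 3 = 16
Supernet: 92.200.0.0/16


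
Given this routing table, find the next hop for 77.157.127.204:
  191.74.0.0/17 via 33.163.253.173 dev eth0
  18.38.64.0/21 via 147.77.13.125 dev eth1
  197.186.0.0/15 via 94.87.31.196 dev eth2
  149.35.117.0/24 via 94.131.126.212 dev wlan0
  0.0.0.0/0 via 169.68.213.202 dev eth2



Longest prefix match for 77.157.127.204:
  /17 191.74.0.0: no
  /21 18.38.64.0: no
  /15 197.186.0.0: no
  /24 149.35.117.0: no
  /0 0.0.0.0: MATCH
Selected: next-hop 169.68.213.202 via eth2 (matched /0)


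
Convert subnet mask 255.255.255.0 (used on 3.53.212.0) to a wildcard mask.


Subnet mask: 255.255.255.0
Wildcard = 255.255.255.255 - subnet mask
255 - 255 = 0
255 - 255 = 0
255 - 255 = 0
255 - 0 = 255
Wildcard: 0.0.0.255


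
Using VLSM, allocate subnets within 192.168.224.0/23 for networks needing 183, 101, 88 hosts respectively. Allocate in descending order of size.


183 hosts -> /24 (254 usable): 192.168.224.0/24
101 hosts -> /25 (126 usable): 192.168.225.0/25
88 hosts -> /25 (126 usable): 192.168.225.128/25
Allocation: 192.168.224.0/24 (183 hosts, 254 usable); 192.168.225.0/25 (101 hosts, 126 usable); 192.168.225.128/25 (88 hosts, 126 usable)


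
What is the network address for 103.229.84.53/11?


IP:   01100111.11100101.01010100.00110101
Mask: 11111111.11100000.00000000.00000000
AND operation:
Net:  01100111.11100000.00000000.00000000
Network: 103.224.0.0/11


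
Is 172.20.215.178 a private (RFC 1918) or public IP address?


RFC 1918 private ranges:
  10.0.0.0/8 (10.0.0.0 - 10.255.255.255)
  172.16.0.0/12 (172.16.0.0 - 172.31.255.255)
  192.168.0.0/16 (192.168.0.0 - 192.168.255.255)
Private (in 172.16.0.0/12)


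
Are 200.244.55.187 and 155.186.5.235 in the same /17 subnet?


Mask: 255.255.128.0
200.244.55.187 AND mask = 200.244.0.0
155.186.5.235 AND mask = 155.186.0.0
No, different subnets (200.244.0.0 vs 155.186.0.0)


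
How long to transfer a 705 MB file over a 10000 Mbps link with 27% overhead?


Effective throughput = 10000 * (1 - 27/100) = 7300 Mbps
File size in Mb = 705 * 8 = 5640 Mb
Time = 5640 / 7300
Time = 0.7726 seconds


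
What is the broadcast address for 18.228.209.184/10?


Network: 18.192.0.0/10
Host bits = 22
Set all host bits to 1:
Broadcast: 18.255.255.255


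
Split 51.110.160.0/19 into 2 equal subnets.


New prefix = 19 + 1 = 20
Each subnet has 4096 addresses
  51.110.160.0/20
  51.110.176.0/20
Subnets: 51.110.160.0/20, 51.110.176.0/20


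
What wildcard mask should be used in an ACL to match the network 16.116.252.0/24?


Subnet mask: 255.255.255.0
Wildcard = 255.255.255.255 - subnet mask
255 - 255 = 0
255 - 255 = 0
255 - 255 = 0
255 - 0 = 255
Wildcard: 0.0.0.255


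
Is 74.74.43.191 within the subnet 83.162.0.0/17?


Subnet network: 83.162.0.0
Test IP AND mask: 74.74.0.0
No, 74.74.43.191 is not in 83.162.0.0/17


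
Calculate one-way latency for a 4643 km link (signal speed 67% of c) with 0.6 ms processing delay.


Speed = 0.67 * 3e5 km/s = 201000 km/s
Propagation delay = 4643 / 201000 = 0.0231 s = 23.0995 ms
Processing delay = 0.6 ms
Total one-way latency = 23.6995 ms


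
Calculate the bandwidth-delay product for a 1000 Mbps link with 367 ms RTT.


BDP = bandwidth * RTT
= 1000 Mbps * 367 ms
= 1000 * 1e6 * 367 / 1000 bits
= 367000000 bits
= 45875000 bytes
= 44799.8047 KB
BDP = 367000000 bits (45875000 bytes)


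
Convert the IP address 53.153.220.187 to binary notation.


53 = 00110101
153 = 10011001
220 = 11011100
187 = 10111011
Binary: 00110101.10011001.11011100.10111011


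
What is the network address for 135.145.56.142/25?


IP:   10000111.10010001.00111000.10001110
Mask: 11111111.11111111.11111111.10000000
AND operation:
Net:  10000111.10010001.00111000.10000000
Network: 135.145.56.128/25


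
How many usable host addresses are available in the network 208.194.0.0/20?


Host bits = 32 - 20 = 12
Total addresses = 2^12 = 4096
Usable = total - 2 (network and broadcast)
Usable hosts: 4094


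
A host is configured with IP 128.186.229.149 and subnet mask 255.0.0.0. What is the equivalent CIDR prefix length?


Binary: 11111111.00000000.00000000.00000000
Count leading 1s
Prefix: /8


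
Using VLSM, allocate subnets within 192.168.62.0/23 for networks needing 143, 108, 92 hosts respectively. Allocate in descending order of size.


143 hosts -> /24 (254 usable): 192.168.62.0/24
108 hosts -> /25 (126 usable): 192.168.63.0/25
92 hosts -> /25 (126 usable): 192.168.63.128/25
Allocation: 192.168.62.0/24 (143 hosts, 254 usable); 192.168.63.0/25 (108 hosts, 126 usable); 192.168.63.128/25 (92 hosts, 126 usable)


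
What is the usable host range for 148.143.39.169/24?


Network: 148.143.39.0
Broadcast: 148.143.39.255
First usable = network + 1
Last usable = broadcast - 1
Range: 148.143.39.1 to 148.143.39.254


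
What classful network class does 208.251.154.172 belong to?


First octet: 208
Binary: 11010000
110xxxxx -> Class C (192-223)
Class C, default mask 255.255.255.0 (/24)


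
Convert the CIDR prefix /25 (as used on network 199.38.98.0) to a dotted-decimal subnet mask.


/25 means 25 network bits, 7 host bits
Binary: 11111111111111111111111110000000
Mask: 255.255.255.128


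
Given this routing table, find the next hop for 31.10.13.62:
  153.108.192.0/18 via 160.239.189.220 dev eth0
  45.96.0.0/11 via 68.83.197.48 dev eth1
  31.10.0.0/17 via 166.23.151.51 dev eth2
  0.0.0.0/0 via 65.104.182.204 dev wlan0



Longest prefix match for 31.10.13.62:
  /18 153.108.192.0: no
  /11 45.96.0.0: no
  /17 31.10.0.0: MATCH
  /0 0.0.0.0: MATCH
Selected: next-hop 166.23.151.51 via eth2 (matched /17)


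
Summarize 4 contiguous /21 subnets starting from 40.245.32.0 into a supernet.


Original prefix: /21
Number of subnets: 4 = 2^2
New prefix = 21 - 2 = 19
Supernet: 40.245.32.0/19


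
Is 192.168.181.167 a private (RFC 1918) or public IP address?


RFC 1918 private ranges:
  10.0.0.0/8 (10.0.0.0 - 10.255.255.255)
  172.16.0.0/12 (172.16.0.0 - 172.31.255.255)
  192.168.0.0/16 (192.168.0.0 - 192.168.255.255)
Private (in 192.168.0.0/16)


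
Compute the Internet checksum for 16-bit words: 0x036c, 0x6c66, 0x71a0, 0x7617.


Sum all words (with carry folding):
+ 0x036c = 0x036c
+ 0x6c66 = 0x6fd2
+ 0x71a0 = 0xe172
+ 0x7617 = 0x578a
One's complement: ~0x578a
Checksum = 0xa875


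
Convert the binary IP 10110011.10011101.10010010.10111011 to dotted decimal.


10110011 = 179
10011101 = 157
10010010 = 146
10111011 = 187
IP: 179.157.146.187


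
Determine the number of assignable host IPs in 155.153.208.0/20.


Host bits = 32 - 20 = 12
Total addresses = 2^12 = 4096
Usable = total - 2 (network and broadcast)
Usable hosts: 4094


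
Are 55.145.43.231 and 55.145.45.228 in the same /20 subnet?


Mask: 255.255.240.0
55.145.43.231 AND mask = 55.145.32.0
55.145.45.228 AND mask = 55.145.32.0
Yes, same subnet (55.145.32.0)


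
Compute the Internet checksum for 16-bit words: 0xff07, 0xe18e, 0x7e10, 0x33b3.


Sum all words (with carry folding):
+ 0xff07 = 0xff07
+ 0xe18e = 0xe096
+ 0x7e10 = 0x5ea7
+ 0x33b3 = 0x925a
One's complement: ~0x925a
Checksum = 0x6da5


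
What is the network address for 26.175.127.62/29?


IP:   00011010.10101111.01111111.00111110
Mask: 11111111.11111111.11111111.11111000
AND operation:
Net:  00011010.10101111.01111111.00111000
Network: 26.175.127.56/29


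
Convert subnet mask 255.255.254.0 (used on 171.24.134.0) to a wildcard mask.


Subnet mask: 255.255.254.0
Wildcard = 255.255.255.255 - subnet mask
255 - 255 = 0
255 - 255 = 0
255 - 254 = 1
255 - 0 = 255
Wildcard: 0.0.1.255


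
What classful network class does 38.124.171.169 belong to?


First octet: 38
Binary: 00100110
0xxxxxxx -> Class A (1-126)
Class A, default mask 255.0.0.0 (/8)


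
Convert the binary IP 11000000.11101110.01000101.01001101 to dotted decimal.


11000000 = 192
11101110 = 238
01000101 = 69
01001101 = 77
IP: 192.238.69.77


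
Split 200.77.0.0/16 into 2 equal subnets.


New prefix = 16 + 1 = 17
Each subnet has 32768 addresses
  200.77.0.0/17
  200.77.128.0/17
Subnets: 200.77.0.0/17, 200.77.128.0/17


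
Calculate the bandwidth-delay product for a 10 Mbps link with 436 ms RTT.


BDP = bandwidth * RTT
= 10 Mbps * 436 ms
= 10 * 1e6 * 436 / 1000 bits
= 4360000 bits
= 545000 bytes
= 532.2266 KB
BDP = 4360000 bits (545000 bytes)


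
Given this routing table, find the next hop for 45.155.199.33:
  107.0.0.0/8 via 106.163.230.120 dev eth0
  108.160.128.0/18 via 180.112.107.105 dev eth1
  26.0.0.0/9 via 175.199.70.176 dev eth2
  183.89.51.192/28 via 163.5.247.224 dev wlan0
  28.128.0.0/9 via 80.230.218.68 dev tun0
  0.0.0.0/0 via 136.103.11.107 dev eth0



Longest prefix match for 45.155.199.33:
  /8 107.0.0.0: no
  /18 108.160.128.0: no
  /9 26.0.0.0: no
  /28 183.89.51.192: no
  /9 28.128.0.0: no
  /0 0.0.0.0: MATCH
Selected: next-hop 136.103.11.107 via eth0 (matched /0)


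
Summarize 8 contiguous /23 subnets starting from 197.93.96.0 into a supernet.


Original prefix: /23
Number of subnets: 8 = 2^3
New prefix = 23 - 3 = 20
Supernet: 197.93.96.0/20


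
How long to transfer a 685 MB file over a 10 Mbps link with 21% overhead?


Effective throughput = 10 * (1 - 21/100) = 7.9 Mbps
File size in Mb = 685 * 8 = 5480 Mb
Time = 5480 / 7.9
Time = 693.6709 seconds


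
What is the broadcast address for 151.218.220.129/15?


Network: 151.218.0.0/15
Host bits = 17
Set all host bits to 1:
Broadcast: 151.219.255.255


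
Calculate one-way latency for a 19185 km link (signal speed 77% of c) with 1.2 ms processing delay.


Speed = 0.77 * 3e5 km/s = 231000 km/s
Propagation delay = 19185 / 231000 = 0.0831 s = 83.0519 ms
Processing delay = 1.2 ms
Total one-way latency = 84.2519 ms


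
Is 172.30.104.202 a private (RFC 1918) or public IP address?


RFC 1918 private ranges:
  10.0.0.0/8 (10.0.0.0 - 10.255.255.255)
  172.16.0.0/12 (172.16.0.0 - 172.31.255.255)
  192.168.0.0/16 (192.168.0.0 - 192.168.255.255)
Private (in 172.16.0.0/12)


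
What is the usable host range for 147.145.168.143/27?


Network: 147.145.168.128
Broadcast: 147.145.168.159
First usable = network + 1
Last usable = broadcast - 1
Range: 147.145.168.129 to 147.145.168.158


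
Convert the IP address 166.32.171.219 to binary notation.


166 = 10100110
32 = 00100000
171 = 10101011
219 = 11011011
Binary: 10100110.00100000.10101011.11011011


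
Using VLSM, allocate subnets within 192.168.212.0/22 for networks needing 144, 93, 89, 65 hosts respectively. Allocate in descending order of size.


144 hosts -> /24 (254 usable): 192.168.212.0/24
93 hosts -> /25 (126 usable): 192.168.213.0/25
89 hosts -> /25 (126 usable): 192.168.213.128/25
65 hosts -> /25 (126 usable): 192.168.214.0/25
Allocation: 192.168.212.0/24 (144 hosts, 254 usable); 192.168.213.0/25 (93 hosts, 126 usable); 192.168.213.128/25 (89 hosts, 126 usable); 192.168.214.0/25 (65 hosts, 126 usable)


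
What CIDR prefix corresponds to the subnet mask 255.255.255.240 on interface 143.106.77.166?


Binary: 11111111.11111111.11111111.11110000
Count leading 1s
Prefix: /28


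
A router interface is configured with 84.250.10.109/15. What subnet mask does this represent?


/15 means 15 network bits, 17 host bits
Binary: 11111111111111100000000000000000
Mask: 255.254.0.0


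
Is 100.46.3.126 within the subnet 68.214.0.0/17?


Subnet network: 68.214.0.0
Test IP AND mask: 100.46.0.0
No, 100.46.3.126 is not in 68.214.0.0/17


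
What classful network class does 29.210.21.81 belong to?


First octet: 29
Binary: 00011101
0xxxxxxx -> Class A (1-126)
Class A, default mask 255.0.0.0 (/8)


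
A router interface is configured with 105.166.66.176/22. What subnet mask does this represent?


/22 means 22 network bits, 10 host bits
Binary: 11111111111111111111110000000000
Mask: 255.255.252.0


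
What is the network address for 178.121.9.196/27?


IP:   10110010.01111001.00001001.11000100
Mask: 11111111.11111111.11111111.11100000
AND operation:
Net:  10110010.01111001.00001001.11000000
Network: 178.121.9.192/27


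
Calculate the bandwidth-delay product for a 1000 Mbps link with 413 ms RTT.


BDP = bandwidth * RTT
= 1000 Mbps * 413 ms
= 1000 * 1e6 * 413 / 1000 bits
= 413000000 bits
= 51625000 bytes
= 50415.0391 KB
BDP = 413000000 bits (51625000 bytes)


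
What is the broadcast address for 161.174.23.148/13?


Network: 161.168.0.0/13
Host bits = 19
Set all host bits to 1:
Broadcast: 161.175.255.255


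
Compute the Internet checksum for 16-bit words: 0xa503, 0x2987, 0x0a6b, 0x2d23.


Sum all words (with carry folding):
+ 0xa503 = 0xa503
+ 0x2987 = 0xce8a
+ 0x0a6b = 0xd8f5
+ 0x2d23 = 0x0619
One's complement: ~0x0619
Checksum = 0xf9e6


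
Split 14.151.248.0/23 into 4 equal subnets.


New prefix = 23 + 2 = 25
Each subnet has 128 addresses
  14.151.248.0/25
  14.151.248.128/25
  14.151.249.0/25
  14.151.249.128/25
Subnets: 14.151.248.0/25, 14.151.248.128/25, 14.151.249.0/25, 14.151.249.128/25


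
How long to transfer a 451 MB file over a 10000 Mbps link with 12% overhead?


Effective throughput = 10000 * (1 - 12/100) = 8800 Mbps
File size in Mb = 451 * 8 = 3608 Mb
Time = 3608 / 8800
Time = 0.41 seconds


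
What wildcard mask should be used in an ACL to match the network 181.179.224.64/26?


Subnet mask: 255.255.255.192
Wildcard = 255.255.255.255 - subnet mask
255 - 255 = 0
255 - 255 = 0
255 - 255 = 0
255 - 192 = 63
Wildcard: 0.0.0.63


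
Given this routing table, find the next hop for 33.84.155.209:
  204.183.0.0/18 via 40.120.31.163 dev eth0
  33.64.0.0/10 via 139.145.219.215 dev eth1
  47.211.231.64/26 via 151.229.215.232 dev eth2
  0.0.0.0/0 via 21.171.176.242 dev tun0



Longest prefix match for 33.84.155.209:
  /18 204.183.0.0: no
  /10 33.64.0.0: MATCH
  /26 47.211.231.64: no
  /0 0.0.0.0: MATCH
Selected: next-hop 139.145.219.215 via eth1 (matched /10)


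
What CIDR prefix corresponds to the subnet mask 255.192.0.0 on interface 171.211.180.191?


Binary: 11111111.11000000.00000000.00000000
Count leading 1s
Prefix: /10


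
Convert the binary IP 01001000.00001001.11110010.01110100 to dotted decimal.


01001000 = 72
00001001 = 9
11110010 = 242
01110100 = 116
IP: 72.9.242.116


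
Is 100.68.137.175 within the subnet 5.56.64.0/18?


Subnet network: 5.56.64.0
Test IP AND mask: 100.68.128.0
No, 100.68.137.175 is not in 5.56.64.0/18


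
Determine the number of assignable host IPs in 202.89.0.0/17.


Host bits = 32 - 17 = 15
Total addresses = 2^15 = 32768
Usable = total - 2 (network and broadcast)
Usable hosts: 32766


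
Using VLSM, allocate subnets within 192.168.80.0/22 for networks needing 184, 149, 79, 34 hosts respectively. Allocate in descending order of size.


184 hosts -> /24 (254 usable): 192.168.80.0/24
149 hosts -> /24 (254 usable): 192.168.81.0/24
79 hosts -> /25 (126 usable): 192.168.82.0/25
34 hosts -> /26 (62 usable): 192.168.82.128/26
Allocation: 192.168.80.0/24 (184 hosts, 254 usable); 192.168.81.0/24 (149 hosts, 254 usable); 192.168.82.0/25 (79 hosts, 126 usable); 192.168.82.128/26 (34 hosts, 62 usable)


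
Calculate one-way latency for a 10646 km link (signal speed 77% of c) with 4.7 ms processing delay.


Speed = 0.77 * 3e5 km/s = 231000 km/s
Propagation delay = 10646 / 231000 = 0.0461 s = 46.0866 ms
Processing delay = 4.7 ms
Total one-way latency = 50.7866 ms


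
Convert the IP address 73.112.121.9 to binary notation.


73 = 01001001
112 = 01110000
121 = 01111001
9 = 00001001
Binary: 01001001.01110000.01111001.00001001


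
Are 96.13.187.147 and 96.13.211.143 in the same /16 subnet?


Mask: 255.255.0.0
96.13.187.147 AND mask = 96.13.0.0
96.13.211.143 AND mask = 96.13.0.0
Yes, same subnet (96.13.0.0)


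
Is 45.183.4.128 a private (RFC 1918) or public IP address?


RFC 1918 private ranges:
  10.0.0.0/8 (10.0.0.0 - 10.255.255.255)
  172.16.0.0/12 (172.16.0.0 - 172.31.255.255)
  192.168.0.0/16 (192.168.0.0 - 192.168.255.255)
Public (not in any RFC 1918 range)


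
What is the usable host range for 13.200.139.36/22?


Network: 13.200.136.0
Broadcast: 13.200.139.255
First usable = network + 1
Last usable = broadcast - 1
Range: 13.200.136.1 to 13.200.139.254


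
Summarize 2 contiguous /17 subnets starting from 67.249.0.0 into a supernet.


Original prefix: /17
Number of subnets: 2 = 2^1
New prefix = 17 - 1 = 16
Supernet: 67.249.0.0/16


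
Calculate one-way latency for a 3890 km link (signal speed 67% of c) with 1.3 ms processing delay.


Speed = 0.67 * 3e5 km/s = 201000 km/s
Propagation delay = 3890 / 201000 = 0.0194 s = 19.3532 ms
Processing delay = 1.3 ms
Total one-way latency = 20.6532 ms


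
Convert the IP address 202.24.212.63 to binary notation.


202 = 11001010
24 = 00011000
212 = 11010100
63 = 00111111
Binary: 11001010.00011000.11010100.00111111


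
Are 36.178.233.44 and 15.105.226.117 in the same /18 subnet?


Mask: 255.255.192.0
36.178.233.44 AND mask = 36.178.192.0
15.105.226.117 AND mask = 15.105.192.0
No, different subnets (36.178.192.0 vs 15.105.192.0)


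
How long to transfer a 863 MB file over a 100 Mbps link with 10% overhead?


Effective throughput = 100 * (1 - 10/100) = 90 Mbps
File size in Mb = 863 * 8 = 6904 Mb
Time = 6904 / 90
Time = 76.7111 seconds


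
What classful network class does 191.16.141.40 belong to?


First octet: 191
Binary: 10111111
10xxxxxx -> Class B (128-191)
Class B, default mask 255.255.0.0 (/16)


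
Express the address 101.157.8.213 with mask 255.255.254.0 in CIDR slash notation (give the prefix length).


Binary: 11111111.11111111.11111110.00000000
Count leading 1s
Prefix: /23


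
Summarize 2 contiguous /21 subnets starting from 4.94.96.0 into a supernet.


Original prefix: /21
Number of subnets: 2 = 2^1
New prefix = 21 - 1 = 20
Supernet: 4.94.96.0/20


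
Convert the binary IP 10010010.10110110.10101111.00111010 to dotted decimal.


10010010 = 146
10110110 = 182
10101111 = 175
00111010 = 58
IP: 146.182.175.58


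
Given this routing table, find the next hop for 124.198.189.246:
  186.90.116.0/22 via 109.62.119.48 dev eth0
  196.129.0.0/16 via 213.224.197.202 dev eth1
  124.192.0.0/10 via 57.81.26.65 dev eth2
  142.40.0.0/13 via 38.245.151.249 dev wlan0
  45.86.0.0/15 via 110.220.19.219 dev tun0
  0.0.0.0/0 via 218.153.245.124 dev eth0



Longest prefix match for 124.198.189.246:
  /22 186.90.116.0: no
  /16 196.129.0.0: no
  /10 124.192.0.0: MATCH
  /13 142.40.0.0: no
  /15 45.86.0.0: no
  /0 0.0.0.0: MATCH
Selected: next-hop 57.81.26.65 via eth2 (matched /10)


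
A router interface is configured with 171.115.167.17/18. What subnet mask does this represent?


/18 means 18 network bits, 14 host bits
Binary: 11111111111111111100000000000000
Mask: 255.255.192.0


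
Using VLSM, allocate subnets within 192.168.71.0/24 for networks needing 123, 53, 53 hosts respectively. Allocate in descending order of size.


123 hosts -> /25 (126 usable): 192.168.71.0/25
53 hosts -> /26 (62 usable): 192.168.71.128/26
53 hosts -> /26 (62 usable): 192.168.71.192/26
Allocation: 192.168.71.0/25 (123 hosts, 126 usable); 192.168.71.128/26 (53 hosts, 62 usable); 192.168.71.192/26 (53 hosts, 62 usable)


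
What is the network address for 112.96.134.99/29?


IP:   01110000.01100000.10000110.01100011
Mask: 11111111.11111111.11111111.11111000
AND operation:
Net:  01110000.01100000.10000110.01100000
Network: 112.96.134.96/29


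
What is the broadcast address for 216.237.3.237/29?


Network: 216.237.3.232/29
Host bits = 3
Set all host bits to 1:
Broadcast: 216.237.3.239


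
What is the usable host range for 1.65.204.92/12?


Network: 1.64.0.0
Broadcast: 1.79.255.255
First usable = network + 1
Last usable = broadcast - 1
Range: 1.64.0.1 to 1.79.255.254


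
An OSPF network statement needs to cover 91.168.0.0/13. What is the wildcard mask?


Subnet mask: 255.248.0.0
Wildcard = 255.255.255.255 - subnet mask
255 - 255 = 0
255 - 248 = 7
255 - 0 = 255
255 - 0 = 255
Wildcard: 0.7.255.255


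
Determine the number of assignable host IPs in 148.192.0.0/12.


Host bits = 32 - 12 = 20
Total addresses = 2^20 = 1048576
Usable = total - 2 (network and broadcast)
Usable hosts: 1048574


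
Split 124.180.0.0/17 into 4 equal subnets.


New prefix = 17 + 2 = 19
Each subnet has 8192 addresses
  124.180.0.0/19
  124.180.32.0/19
  124.180.64.0/19
  124.180.96.0/19
Subnets: 124.180.0.0/19, 124.180.32.0/19, 124.180.64.0/19, 124.180.96.0/19


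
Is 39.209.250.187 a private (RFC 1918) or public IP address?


RFC 1918 private ranges:
  10.0.0.0/8 (10.0.0.0 - 10.255.255.255)
  172.16.0.0/12 (172.16.0.0 - 172.31.255.255)
  192.168.0.0/16 (192.168.0.0 - 192.168.255.255)
Public (not in any RFC 1918 range)


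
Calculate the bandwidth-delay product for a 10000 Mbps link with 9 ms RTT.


BDP = bandwidth * RTT
= 10000 Mbps * 9 ms
= 10000 * 1e6 * 9 / 1000 bits
= 90000000 bits
= 11250000 bytes
= 10986.3281 KB
BDP = 90000000 bits (11250000 bytes)


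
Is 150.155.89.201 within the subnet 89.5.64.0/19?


Subnet network: 89.5.64.0
Test IP AND mask: 150.155.64.0
No, 150.155.89.201 is not in 89.5.64.0/19


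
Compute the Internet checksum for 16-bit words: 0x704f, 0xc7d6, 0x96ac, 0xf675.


Sum all words (with carry folding):
+ 0x704f = 0x704f
+ 0xc7d6 = 0x3826
+ 0x96ac = 0xced2
+ 0xf675 = 0xc548
One's complement: ~0xc548
Checksum = 0x3ab7


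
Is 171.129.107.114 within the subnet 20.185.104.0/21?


Subnet network: 20.185.104.0
Test IP AND mask: 171.129.104.0
No, 171.129.107.114 is not in 20.185.104.0/21


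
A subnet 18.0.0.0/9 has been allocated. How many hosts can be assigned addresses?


Host bits = 32 - 9 = 23
Total addresses = 2^23 = 8388608
Usable = total - 2 (network and broadcast)
Usable hosts: 8388606


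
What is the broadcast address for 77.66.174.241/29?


Network: 77.66.174.240/29
Host bits = 3
Set all host bits to 1:
Broadcast: 77.66.174.247


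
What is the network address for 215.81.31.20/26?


IP:   11010111.01010001.00011111.00010100
Mask: 11111111.11111111.11111111.11000000
AND operation:
Net:  11010111.01010001.00011111.00000000
Network: 215.81.31.0/26


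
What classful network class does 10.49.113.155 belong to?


First octet: 10
Binary: 00001010
0xxxxxxx -> Class A (1-126)
Class A, default mask 255.0.0.0 (/8)


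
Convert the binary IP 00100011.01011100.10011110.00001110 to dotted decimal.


00100011 = 35
01011100 = 92
10011110 = 158
00001110 = 14
IP: 35.92.158.14


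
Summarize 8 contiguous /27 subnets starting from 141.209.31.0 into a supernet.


Original prefix: /27
Number of subnets: 8 = 2^3
New prefix = 27 - 3 = 24
Supernet: 141.209.31.0/24


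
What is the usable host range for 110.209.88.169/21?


Network: 110.209.88.0
Broadcast: 110.209.95.255
First usable = network + 1
Last usable = broadcast - 1
Range: 110.209.88.1 to 110.209.95.254


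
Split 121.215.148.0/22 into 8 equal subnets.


New prefix = 22 + 3 = 25
Each subnet has 128 addresses
  121.215.148.0/25
  121.215.148.128/25
  121.215.149.0/25
  121.215.149.128/25
  121.215.150.0/25
  121.215.150.128/25
  121.215.151.0/25
  121.215.151.128/25
Subnets: 121.215.148.0/25, 121.215.148.128/25, 121.215.149.0/25, 121.215.149.128/25, 121.215.150.0/25, 121.215.150.128/25, 121.215.151.0/25, 121.215.151.128/25


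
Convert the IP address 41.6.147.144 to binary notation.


41 = 00101001
6 = 00000110
147 = 10010011
144 = 10010000
Binary: 00101001.00000110.10010011.10010000


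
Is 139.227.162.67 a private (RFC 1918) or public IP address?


RFC 1918 private ranges:
  10.0.0.0/8 (10.0.0.0 - 10.255.255.255)
  172.16.0.0/12 (172.16.0.0 - 172.31.255.255)
  192.168.0.0/16 (192.168.0.0 - 192.168.255.255)
Public (not in any RFC 1918 range)


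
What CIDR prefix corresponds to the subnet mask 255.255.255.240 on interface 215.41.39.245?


Binary: 11111111.11111111.11111111.11110000
Count leading 1s
Prefix: /28


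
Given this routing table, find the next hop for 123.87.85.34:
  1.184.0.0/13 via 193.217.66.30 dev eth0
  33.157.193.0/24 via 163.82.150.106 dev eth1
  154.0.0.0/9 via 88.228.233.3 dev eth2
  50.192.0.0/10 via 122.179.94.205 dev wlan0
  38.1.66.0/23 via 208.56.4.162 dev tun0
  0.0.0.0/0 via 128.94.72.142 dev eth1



Longest prefix match for 123.87.85.34:
  /13 1.184.0.0: no
  /24 33.157.193.0: no
  /9 154.0.0.0: no
  /10 50.192.0.0: no
  /23 38.1.66.0: no
  /0 0.0.0.0: MATCH
Selected: next-hop 128.94.72.142 via eth1 (matched /0)


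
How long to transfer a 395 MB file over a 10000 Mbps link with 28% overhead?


Effective throughput = 10000 * (1 - 28/100) = 7200 Mbps
File size in Mb = 395 * 8 = 3160 Mb
Time = 3160 / 7200
Time = 0.4389 seconds


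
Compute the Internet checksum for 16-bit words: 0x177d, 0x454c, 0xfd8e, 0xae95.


Sum all words (with carry folding):
+ 0x177d = 0x177d
+ 0x454c = 0x5cc9
+ 0xfd8e = 0x5a58
+ 0xae95 = 0x08ee
One's complement: ~0x08ee
Checksum = 0xf711


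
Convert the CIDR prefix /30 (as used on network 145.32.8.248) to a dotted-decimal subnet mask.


/30 means 30 network bits, 2 host bits
Binary: 11111111111111111111111111111100
Mask: 255.255.255.252


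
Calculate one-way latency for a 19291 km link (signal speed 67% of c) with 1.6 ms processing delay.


Speed = 0.67 * 3e5 km/s = 201000 km/s
Propagation delay = 19291 / 201000 = 0.096 s = 95.9751 ms
Processing delay = 1.6 ms
Total one-way latency = 97.5751 ms


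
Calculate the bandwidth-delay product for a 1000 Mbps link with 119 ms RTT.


BDP = bandwidth * RTT
= 1000 Mbps * 119 ms
= 1000 * 1e6 * 119 / 1000 bits
= 119000000 bits
= 14875000 bytes
= 14526.3672 KB
BDP = 119000000 bits (14875000 bytes)


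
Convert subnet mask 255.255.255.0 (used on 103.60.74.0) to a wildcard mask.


Subnet mask: 255.255.255.0
Wildcard = 255.255.255.255 - subnet mask
255 - 255 = 0
255 - 255 = 0
255 - 255 = 0
255 - 0 = 255
Wildcard: 0.0.0.255


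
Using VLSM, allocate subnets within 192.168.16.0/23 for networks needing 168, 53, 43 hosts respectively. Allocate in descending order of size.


168 hosts -> /24 (254 usable): 192.168.16.0/24
53 hosts -> /26 (62 usable): 192.168.17.0/26
43 hosts -> /26 (62 usable): 192.168.17.64/26
Allocation: 192.168.16.0/24 (168 hosts, 254 usable); 192.168.17.0/26 (53 hosts, 62 usable); 192.168.17.64/26 (43 hosts, 62 usable)


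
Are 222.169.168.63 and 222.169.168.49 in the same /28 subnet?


Mask: 255.255.255.240
222.169.168.63 AND mask = 222.169.168.48
222.169.168.49 AND mask = 222.169.168.48
Yes, same subnet (222.169.168.48)
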